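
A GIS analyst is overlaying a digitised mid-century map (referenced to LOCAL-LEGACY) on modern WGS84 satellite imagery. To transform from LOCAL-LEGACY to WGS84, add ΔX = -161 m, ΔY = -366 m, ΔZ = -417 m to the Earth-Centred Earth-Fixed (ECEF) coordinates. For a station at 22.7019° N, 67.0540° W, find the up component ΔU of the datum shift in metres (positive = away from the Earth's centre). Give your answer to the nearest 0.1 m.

ΔU = 92.1 m

At φ = 22.7019°, λ = -67.0540°: sin φ = 0.385937, cos φ = 0.922525, sin λ = -0.920873, cos λ = 0.389863.
ΔU = cos φ cos λ·ΔX + cos φ sin λ·ΔY + sin φ·ΔZ = (0.922525)(0.389863)(-161) + (0.922525)(-0.920873)(-366) + (0.385937)(-417) = 92.09 m.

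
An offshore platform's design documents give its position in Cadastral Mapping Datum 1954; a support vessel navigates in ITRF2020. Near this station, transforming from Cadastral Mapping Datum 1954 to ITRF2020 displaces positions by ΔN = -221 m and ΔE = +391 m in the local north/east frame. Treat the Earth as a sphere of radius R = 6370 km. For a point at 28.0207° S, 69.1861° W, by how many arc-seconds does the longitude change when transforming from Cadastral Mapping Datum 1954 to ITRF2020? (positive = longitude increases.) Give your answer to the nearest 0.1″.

Δλ = 14.3″

At latitude -28.0207°, cos φ = 0.882778.
One radian of longitude at latitude φ spans R cos φ, so Δλ = ΔE / (R cos φ) = 391.0 / (6370000 × 0.882778) = 6.9532e-05 rad = 14.342″.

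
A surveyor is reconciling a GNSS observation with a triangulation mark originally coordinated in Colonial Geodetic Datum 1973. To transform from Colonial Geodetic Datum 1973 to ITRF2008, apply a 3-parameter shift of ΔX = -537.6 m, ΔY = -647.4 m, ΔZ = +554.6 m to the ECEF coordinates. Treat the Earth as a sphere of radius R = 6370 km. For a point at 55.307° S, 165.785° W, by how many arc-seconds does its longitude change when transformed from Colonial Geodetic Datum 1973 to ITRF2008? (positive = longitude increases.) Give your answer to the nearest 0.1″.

sin φ = -0.822214, cos φ = 0.569179, sin λ = -0.245561, cos λ = -0.969381.
East component: ΔE = −sin λ·ΔX + cos λ·ΔY = −(-0.245561)(-537.6) + (-0.969381)(-647.4) = 495.56 m.
1° of latitude spans πR/180 = 111177 m; at latitude φ, 1° of longitude spans that × cos φ = 63279.9 m, so Δλ = 495.56 / 63279.9 × 3600 = 28.193″.

Δλ = 28.2″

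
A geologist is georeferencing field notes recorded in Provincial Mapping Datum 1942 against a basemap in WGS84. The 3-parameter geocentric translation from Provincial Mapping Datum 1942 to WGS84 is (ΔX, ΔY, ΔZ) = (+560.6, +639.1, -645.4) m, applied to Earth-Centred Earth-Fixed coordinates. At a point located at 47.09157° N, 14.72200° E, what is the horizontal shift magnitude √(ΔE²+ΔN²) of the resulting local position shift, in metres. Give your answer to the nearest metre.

At φ = 47.09157°, λ = 14.72200°: sin φ = 0.732443, cos φ = 0.680829, sin λ = 0.254129, cos λ = 0.967170.
ΔE = −sin λ·ΔX + cos λ·ΔY = −(0.254129)·(560.6) + (0.967170)·(639.1) = 475.65 m.
ΔN = −sin φ cos λ·ΔX − sin φ sin λ·ΔY + cos φ·ΔZ = −(0.732443)(0.967170)(560.6) − (0.732443)(0.254129)(639.1) + (0.680829)(-645.4) = -955.49 m.
Horizontal magnitude = √(ΔE² + ΔN²) = √(475.65² + (-955.49)²) = 1067.34 m.

1067 m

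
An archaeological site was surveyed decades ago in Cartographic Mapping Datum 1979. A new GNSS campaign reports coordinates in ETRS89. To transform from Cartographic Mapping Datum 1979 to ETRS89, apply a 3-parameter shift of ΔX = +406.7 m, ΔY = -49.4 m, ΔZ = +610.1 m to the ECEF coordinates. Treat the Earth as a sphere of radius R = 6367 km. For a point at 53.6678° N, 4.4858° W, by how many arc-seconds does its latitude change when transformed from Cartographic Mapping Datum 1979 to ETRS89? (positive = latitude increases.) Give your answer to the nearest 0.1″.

Δφ = 1.0″

sin φ = 0.805595, cos φ = 0.592466, sin λ = -0.078212, cos λ = 0.996937.
North component: ΔN = −sin φ cos λ·ΔX − sin φ sin λ·ΔY + cos φ·ΔZ = −(0.805595)(0.996937)(406.7) − (0.805595)(-0.078212)(-49.4) + (0.592466)(610.1) = 31.72 m.
1° of latitude spans πR/180 = 111125 m, so Δφ = 31.72 / 111125 × 3600 = 1.028″.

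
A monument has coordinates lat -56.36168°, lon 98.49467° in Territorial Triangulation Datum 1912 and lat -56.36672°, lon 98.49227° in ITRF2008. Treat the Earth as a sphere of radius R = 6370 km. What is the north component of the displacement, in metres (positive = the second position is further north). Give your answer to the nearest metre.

ΔN = -560 m

Δφ = -56.36672° − -56.36168° = -0.00504°; Δλ = 98.49227° − 98.49467° = -0.00240°.
1° along a meridian = πR/180 = 111177 m.
ΔN = Δφ × 111177 = -560.3 m; ΔE = Δλ × 111177 × cos(-56.36168°) = -0.00240 × 111177 × 0.553948 = -147.8 m.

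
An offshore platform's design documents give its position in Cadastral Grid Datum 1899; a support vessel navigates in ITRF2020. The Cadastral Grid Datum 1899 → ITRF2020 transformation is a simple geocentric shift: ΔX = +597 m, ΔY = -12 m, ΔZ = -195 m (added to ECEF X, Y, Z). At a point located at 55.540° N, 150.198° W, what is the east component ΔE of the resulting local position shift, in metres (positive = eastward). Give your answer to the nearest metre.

ΔE = 307 m

At φ = 55.540°, λ = -150.198°: sin φ = 0.824521, cos φ = 0.565831, sin λ = -0.497004, cos λ = -0.867748.
ΔE = −sin λ·ΔX + cos λ·ΔY = −(-0.497004)·(597) + (-0.867748)·(-12) = 307.12 m.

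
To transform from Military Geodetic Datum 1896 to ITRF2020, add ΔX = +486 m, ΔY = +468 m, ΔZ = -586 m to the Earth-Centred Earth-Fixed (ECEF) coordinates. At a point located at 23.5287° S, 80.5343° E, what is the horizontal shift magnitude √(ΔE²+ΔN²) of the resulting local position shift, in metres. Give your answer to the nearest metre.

At φ = -23.5287°, λ = 80.5343°: sin φ = -0.399208, cos φ = 0.916860, sin λ = 0.986384, cos λ = 0.164457.
ΔE = −sin λ·ΔX + cos λ·ΔY = −(0.986384)·(486) + (0.164457)·(468) = -402.42 m.
ΔN = −sin φ cos λ·ΔX − sin φ sin λ·ΔY + cos φ·ΔZ = −(-0.399208)(0.164457)(486) − (-0.399208)(0.986384)(468) + (0.916860)(-586) = -321.09 m.
Horizontal magnitude = √(ΔE² + ΔN²) = √((-402.42)² + (-321.09)²) = 514.82 m.

515 m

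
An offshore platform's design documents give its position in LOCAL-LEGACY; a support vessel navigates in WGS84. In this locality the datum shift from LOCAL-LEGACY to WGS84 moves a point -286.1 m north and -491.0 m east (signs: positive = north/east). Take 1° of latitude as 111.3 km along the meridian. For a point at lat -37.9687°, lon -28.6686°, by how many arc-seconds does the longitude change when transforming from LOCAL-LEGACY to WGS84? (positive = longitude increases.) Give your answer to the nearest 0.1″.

At latitude -37.9687°, cos φ = 0.788347.
1° of longitude at this latitude = 111.3 × cos φ = 87.74 km, so Δλ = -491.0 / 87743.0 = -0.0055959° = -20.145″.

Δλ = -20.1″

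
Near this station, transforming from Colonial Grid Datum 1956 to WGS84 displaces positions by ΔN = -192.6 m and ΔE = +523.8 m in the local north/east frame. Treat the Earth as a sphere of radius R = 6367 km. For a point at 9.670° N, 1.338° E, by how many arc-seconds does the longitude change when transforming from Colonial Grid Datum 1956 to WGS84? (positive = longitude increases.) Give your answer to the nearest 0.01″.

Δλ = 17.21″

At latitude 9.670°, cos φ = 0.985792.
One radian of longitude at latitude φ spans R cos φ, so Δλ = ΔE / (R cos φ) = 523.8 / (6367000 × 0.985792) = 8.3454e-05 rad = 17.214″.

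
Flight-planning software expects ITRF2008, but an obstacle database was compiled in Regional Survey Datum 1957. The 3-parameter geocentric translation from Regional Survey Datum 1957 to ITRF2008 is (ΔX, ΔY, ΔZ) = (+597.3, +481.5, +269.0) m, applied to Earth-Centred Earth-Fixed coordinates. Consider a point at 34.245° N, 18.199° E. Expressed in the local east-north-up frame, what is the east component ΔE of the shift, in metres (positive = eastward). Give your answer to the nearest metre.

The local east axis at (φ, λ) is (−sin λ, cos λ, 0), so ΔE = −sin(18.199°)·597.3 + cos(18.199°)·481.5 = 270.87 m.

ΔE = 271 m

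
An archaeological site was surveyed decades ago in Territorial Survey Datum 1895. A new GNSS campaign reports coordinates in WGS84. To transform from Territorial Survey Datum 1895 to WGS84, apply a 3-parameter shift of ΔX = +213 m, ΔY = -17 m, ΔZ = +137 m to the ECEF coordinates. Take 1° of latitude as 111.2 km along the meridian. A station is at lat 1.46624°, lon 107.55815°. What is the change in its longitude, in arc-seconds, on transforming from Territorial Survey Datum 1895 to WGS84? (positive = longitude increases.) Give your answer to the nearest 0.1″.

Δλ = -6.4″

sin φ = 0.025588, cos φ = 0.999673, sin λ = 0.953411, cos λ = -0.301674.
East component: ΔE = −sin λ·ΔX + cos λ·ΔY = −(0.953411)(213) + (-0.301674)(-17) = -197.95 m.
1° of latitude spans 111200 m; at latitude φ, 1° of longitude spans that × cos φ = 111163.6 m, so Δλ = -197.95 / 111163.6 × 3600 = -6.410″.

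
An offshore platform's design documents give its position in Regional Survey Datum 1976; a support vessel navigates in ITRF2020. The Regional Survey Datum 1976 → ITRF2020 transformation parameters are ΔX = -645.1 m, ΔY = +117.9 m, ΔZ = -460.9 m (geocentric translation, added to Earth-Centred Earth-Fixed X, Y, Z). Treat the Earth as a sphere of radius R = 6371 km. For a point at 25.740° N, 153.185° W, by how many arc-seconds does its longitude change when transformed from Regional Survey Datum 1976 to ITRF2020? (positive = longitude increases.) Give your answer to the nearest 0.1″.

sin φ = 0.434288, cos φ = 0.900774, sin λ = -0.451111, cos λ = -0.892468.
East component: ΔE = −sin λ·ΔX + cos λ·ΔY = −(-0.451111)(-645.1) + (-0.892468)(117.9) = -396.23 m.
1° of latitude spans πR/180 = 111195 m; at latitude φ, 1° of longitude spans that × cos φ = 100161.5 m, so Δλ = -396.23 / 100161.5 × 3600 = -14.241″.

Δλ = -14.2″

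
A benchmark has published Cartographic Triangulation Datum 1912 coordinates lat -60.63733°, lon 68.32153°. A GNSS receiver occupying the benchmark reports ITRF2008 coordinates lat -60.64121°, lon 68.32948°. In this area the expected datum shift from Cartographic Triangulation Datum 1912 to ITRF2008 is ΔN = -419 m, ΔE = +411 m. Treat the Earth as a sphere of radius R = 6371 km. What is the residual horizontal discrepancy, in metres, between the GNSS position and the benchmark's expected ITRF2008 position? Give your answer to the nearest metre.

Observed coordinate differences: Δφ = -0.00388°, Δλ = +0.00795°.
Converting to metres (1° lat = 111195 m, cos φ = 0.490336): observed ΔN = -431.4 m, observed ΔE = 433.5 m.
Subtracting the expected shift leaves a residual of -431.4 − (-419) = -12.4 m north and 433.5 − (411) = 22.5 m east.
Residual distance = √((-12.4)² + 22.5²) = 25.7 m.

26 m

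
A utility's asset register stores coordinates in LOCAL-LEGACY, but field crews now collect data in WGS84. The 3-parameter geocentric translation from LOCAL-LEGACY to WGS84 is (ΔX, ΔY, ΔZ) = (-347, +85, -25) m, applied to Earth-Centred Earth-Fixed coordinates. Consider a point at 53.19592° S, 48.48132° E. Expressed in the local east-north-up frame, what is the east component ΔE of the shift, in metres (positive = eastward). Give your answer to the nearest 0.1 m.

The local east axis at (φ, λ) is (−sin λ, cos λ, 0), so ΔE = −sin(48.48132°)·(-347) + cos(48.48132°)·85 = 316.16 m.

ΔE = 316.2 m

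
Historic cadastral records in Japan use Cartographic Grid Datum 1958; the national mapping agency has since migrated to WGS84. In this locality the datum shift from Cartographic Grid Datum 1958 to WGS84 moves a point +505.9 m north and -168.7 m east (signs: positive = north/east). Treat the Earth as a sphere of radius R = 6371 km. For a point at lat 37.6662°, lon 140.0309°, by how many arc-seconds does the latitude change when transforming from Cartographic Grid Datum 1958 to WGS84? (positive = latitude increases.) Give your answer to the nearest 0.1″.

On a sphere of radius R, 1 rad of latitude = R, so Δφ = ΔN / R = 505.9 / 6371000 = 7.9407e-05 rad = 16.379″.

Δφ = 16.4″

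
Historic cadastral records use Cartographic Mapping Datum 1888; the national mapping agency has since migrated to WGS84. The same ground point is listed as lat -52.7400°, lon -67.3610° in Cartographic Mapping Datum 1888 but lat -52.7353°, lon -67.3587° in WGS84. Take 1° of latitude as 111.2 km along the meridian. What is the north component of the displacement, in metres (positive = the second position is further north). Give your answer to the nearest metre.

ΔN = 523 m

Δφ = -52.7353° − -52.7400° = +0.0047°; Δλ = -67.3587° − -67.3610° = +0.0023°.
ΔN = Δφ × 111200 = 522.6 m; ΔE = Δλ × 111200 × cos(-52.7400°) = +0.0023 × 111200 × 0.605433 = 154.8 m.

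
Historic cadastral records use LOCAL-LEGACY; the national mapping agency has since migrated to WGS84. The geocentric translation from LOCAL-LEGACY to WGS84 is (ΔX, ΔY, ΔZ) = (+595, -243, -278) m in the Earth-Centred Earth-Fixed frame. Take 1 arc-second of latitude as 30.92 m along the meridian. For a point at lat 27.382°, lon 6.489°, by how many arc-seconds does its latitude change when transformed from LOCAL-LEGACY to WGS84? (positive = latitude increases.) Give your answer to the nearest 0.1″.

Δφ = -16.4″

sin φ = 0.459921, cos φ = 0.887960, sin λ = 0.113012, cos λ = 0.993594.
North component: ΔN = −sin φ cos λ·ΔX − sin φ sin λ·ΔY + cos φ·ΔZ = −(0.459921)(0.993594)(595) − (0.459921)(0.113012)(-243) + (0.887960)(-278) = -506.12 m.
1° of latitude spans 3600 × 30.92 = 111312 m, so Δφ = -506.12 / 111312 × 3600 = -16.369″.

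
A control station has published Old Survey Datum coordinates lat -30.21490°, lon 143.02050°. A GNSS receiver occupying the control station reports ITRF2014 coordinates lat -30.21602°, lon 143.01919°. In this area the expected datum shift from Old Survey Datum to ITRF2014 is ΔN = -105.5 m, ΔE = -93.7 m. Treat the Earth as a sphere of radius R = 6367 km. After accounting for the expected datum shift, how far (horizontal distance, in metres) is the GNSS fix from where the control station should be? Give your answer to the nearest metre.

37 m

Observed coordinate differences: Δφ = -0.00112°, Δλ = -0.00131°.
Converting to metres (1° lat = 111125 m, cos φ = 0.864144): observed ΔN = -124.5 m, observed ΔE = -125.8 m.
Subtracting the expected shift leaves a residual of -124.5 − (-105.5) = -19.0 m north and -125.8 − (-93.7) = -32.1 m east.
Residual distance = √((-19.0)² + (-32.1)²) = 37.3 m.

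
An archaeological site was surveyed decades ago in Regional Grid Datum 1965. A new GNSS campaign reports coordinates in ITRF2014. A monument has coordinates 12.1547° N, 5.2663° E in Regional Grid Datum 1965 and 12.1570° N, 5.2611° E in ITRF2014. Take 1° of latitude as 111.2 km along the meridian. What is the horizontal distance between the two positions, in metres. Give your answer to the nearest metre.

620 m

Δφ = 12.1570° − 12.1547° = +0.0023°; Δλ = 5.2611° − 5.2663° = -0.0052°.
ΔN = Δφ × 111200 = 255.8 m; ΔE = Δλ × 111200 × cos(12.1547°) = -0.0052 × 111200 × 0.977583 = -565.3 m.
Distance = √(ΔE² + ΔN²) = √((-565.3)² + 255.8²) = 620.4 m.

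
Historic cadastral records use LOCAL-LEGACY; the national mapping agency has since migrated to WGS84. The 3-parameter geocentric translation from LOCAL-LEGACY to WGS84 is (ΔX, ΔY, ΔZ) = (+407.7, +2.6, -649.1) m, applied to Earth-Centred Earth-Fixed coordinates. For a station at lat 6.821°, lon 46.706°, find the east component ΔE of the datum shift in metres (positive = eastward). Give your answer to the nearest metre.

ΔE = -295 m

At φ = 6.821°, λ = 46.706°: sin φ = 0.118768, cos φ = 0.992922, sin λ = 0.727845, cos λ = 0.685742.
ΔE = −sin λ·ΔX + cos λ·ΔY = −(0.727845)·(407.7) + (0.685742)·(2.6) = -294.96 m.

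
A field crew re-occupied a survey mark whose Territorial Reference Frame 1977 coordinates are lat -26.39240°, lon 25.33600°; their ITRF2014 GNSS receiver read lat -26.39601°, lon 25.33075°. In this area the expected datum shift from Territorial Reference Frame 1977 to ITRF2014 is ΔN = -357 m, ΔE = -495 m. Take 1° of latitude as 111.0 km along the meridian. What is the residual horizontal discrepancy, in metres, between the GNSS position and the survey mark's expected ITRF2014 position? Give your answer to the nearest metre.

51 m

Observed coordinate differences: Δφ = -0.00361°, Δλ = -0.00525°.
Converting to metres (1° lat = 111000 m, cos φ = 0.895771): observed ΔN = -400.7 m, observed ΔE = -522.0 m.
Subtracting the expected shift leaves a residual of -400.7 − (-357) = -43.7 m north and -522.0 − (-495) = -27.0 m east.
Residual distance = √((-43.7)² + (-27.0)²) = 51.4 m.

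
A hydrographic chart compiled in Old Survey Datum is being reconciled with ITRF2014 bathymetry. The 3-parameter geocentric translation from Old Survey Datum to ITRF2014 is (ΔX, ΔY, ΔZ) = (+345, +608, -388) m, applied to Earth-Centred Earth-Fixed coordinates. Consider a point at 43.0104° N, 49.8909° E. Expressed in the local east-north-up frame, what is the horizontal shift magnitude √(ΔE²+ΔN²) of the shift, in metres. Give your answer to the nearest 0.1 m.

763.3 m

At φ = 43.0104°, λ = 49.8909°: sin φ = 0.682131, cos φ = 0.731230, sin λ = 0.764819, cos λ = 0.644245.
ΔE = −sin λ·ΔX + cos λ·ΔY = −(0.764819)·(345) + (0.644245)·(608) = 127.84 m.
ΔN = −sin φ cos λ·ΔX − sin φ sin λ·ΔY + cos φ·ΔZ = −(0.682131)(0.644245)(345) − (0.682131)(0.764819)(608) + (0.731230)(-388) = -752.53 m.
Horizontal magnitude = √(ΔE² + ΔN²) = √(127.84² + (-752.53)²) = 763.31 m.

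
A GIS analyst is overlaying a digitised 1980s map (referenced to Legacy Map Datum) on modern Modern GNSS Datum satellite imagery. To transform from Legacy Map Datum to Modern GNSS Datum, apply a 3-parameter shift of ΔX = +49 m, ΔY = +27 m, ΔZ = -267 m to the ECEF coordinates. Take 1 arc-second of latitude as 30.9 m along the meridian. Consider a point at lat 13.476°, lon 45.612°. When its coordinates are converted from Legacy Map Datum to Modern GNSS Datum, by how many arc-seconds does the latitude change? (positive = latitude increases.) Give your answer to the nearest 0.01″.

sin φ = 0.233038, cos φ = 0.972468, sin λ = 0.714619, cos λ = 0.699514.
North component: ΔN = −sin φ cos λ·ΔX − sin φ sin λ·ΔY + cos φ·ΔZ = −(0.233038)(0.699514)(49) − (0.233038)(0.714619)(27) + (0.972468)(-267) = -272.13 m.
1° of latitude spans 3600 × 30.90 = 111240 m, so Δφ = -272.13 / 111240 × 3600 = -8.807″.

Δφ = -8.81″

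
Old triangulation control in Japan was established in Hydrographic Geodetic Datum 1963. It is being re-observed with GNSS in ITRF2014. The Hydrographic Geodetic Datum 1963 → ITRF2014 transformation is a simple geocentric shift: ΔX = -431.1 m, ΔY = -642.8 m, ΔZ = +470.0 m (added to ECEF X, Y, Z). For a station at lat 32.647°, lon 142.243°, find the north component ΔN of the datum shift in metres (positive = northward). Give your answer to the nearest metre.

ΔN = 424 m

The local north axis is (−sin φ cos λ, −sin φ sin λ, cos φ), giving ΔN = -183.867 + 212.330 + 395.745 = 424.21 m.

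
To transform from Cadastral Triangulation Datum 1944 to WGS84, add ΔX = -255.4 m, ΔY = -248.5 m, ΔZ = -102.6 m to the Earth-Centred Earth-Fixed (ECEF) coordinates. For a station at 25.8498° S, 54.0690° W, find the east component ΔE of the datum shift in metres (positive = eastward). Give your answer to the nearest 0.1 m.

ΔE = -352.6 m

At φ = -25.8498°, λ = -54.0690°: sin φ = -0.436013, cos φ = 0.899940, sin λ = -0.809724, cos λ = 0.586811.
ΔE = −sin λ·ΔX + cos λ·ΔY = −(-0.809724)·(-255.4) + (0.586811)·(-248.5) = -352.63 m.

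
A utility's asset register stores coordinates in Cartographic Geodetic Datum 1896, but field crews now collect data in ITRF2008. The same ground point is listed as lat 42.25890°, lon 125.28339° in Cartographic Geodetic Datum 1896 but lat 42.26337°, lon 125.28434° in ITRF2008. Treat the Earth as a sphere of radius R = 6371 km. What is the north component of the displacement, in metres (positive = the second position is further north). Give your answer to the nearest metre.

ΔN = 497 m

Δφ = 42.26337° − 42.25890° = +0.00447°; Δλ = 125.28434° − 125.28339° = +0.00095°.
1° along a meridian = πR/180 = 111195 m.
ΔN = Δφ × 111195 = 497.0 m; ΔE = Δλ × 111195 × cos(42.25890°) = +0.00095 × 111195 × 0.740114 = 78.2 m.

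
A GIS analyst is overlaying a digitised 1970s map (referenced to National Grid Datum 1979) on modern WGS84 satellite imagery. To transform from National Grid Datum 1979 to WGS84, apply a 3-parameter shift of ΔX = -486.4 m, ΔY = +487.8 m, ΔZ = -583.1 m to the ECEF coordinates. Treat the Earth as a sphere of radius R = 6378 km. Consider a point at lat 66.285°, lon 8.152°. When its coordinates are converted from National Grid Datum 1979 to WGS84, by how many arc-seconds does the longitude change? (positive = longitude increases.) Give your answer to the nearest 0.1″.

Δλ = 44.4″

sin φ = 0.915557, cos φ = 0.402187, sin λ = 0.141800, cos λ = 0.989895.
East component: ΔE = −sin λ·ΔX + cos λ·ΔY = −(0.141800)(-486.4) + (0.989895)(487.8) = 551.84 m.
1° of latitude spans πR/180 = 111317 m; at latitude φ, 1° of longitude spans that × cos φ = 44770.3 m, so Δλ = 551.84 / 44770.3 × 3600 = 44.374″.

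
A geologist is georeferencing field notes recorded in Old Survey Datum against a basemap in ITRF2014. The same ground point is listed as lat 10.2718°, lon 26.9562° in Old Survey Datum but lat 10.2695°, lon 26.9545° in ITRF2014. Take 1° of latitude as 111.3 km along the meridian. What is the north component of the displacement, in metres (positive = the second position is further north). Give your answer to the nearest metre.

Δφ = 10.2695° − 10.2718° = -0.0023°; Δλ = 26.9545° − 26.9562° = -0.0017°.
ΔN = Δφ × 111300 = -256.0 m; ΔE = Δλ × 111300 × cos(10.2718°) = -0.0017 × 111300 × 0.983973 = -186.2 m.

ΔN = -256 m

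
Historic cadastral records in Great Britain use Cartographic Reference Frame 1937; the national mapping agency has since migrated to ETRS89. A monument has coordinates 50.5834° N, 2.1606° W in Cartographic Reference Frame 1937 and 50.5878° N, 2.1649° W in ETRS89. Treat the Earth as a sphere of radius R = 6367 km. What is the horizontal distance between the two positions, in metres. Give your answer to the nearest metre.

Δφ = 50.5878° − 50.5834° = +0.0044°; Δλ = -2.1649° − -2.1606° = -0.0043°.
1° along a meridian = πR/180 = 111125 m.
ΔN = Δφ × 111125 = 489.0 m; ΔE = Δλ × 111125 × cos(50.5834°) = -0.0043 × 111125 × 0.634954 = -303.4 m.
Distance = √(ΔE² + ΔN²) = √((-303.4)² + 489.0²) = 575.4 m.

575 m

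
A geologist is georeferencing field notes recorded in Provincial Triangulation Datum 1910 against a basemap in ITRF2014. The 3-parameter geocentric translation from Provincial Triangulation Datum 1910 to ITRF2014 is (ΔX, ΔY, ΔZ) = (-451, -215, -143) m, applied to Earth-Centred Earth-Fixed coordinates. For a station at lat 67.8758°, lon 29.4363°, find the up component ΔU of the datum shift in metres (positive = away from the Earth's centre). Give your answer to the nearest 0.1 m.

ΔU = -320.2 m

The local up (radial) axis is (cos φ cos λ, cos φ sin λ, sin φ), giving ΔU = -147.926 − 39.794 − 132.471 = -320.19 m.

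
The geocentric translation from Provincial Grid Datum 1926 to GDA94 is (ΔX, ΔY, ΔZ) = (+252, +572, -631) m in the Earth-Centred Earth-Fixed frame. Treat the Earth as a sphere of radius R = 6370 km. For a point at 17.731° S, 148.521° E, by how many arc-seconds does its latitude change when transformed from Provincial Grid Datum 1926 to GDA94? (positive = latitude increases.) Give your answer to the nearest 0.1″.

Δφ = -18.6″

sin φ = -0.304548, cos φ = 0.952497, sin λ = 0.522186, cos λ = -0.852832.
North component: ΔN = −sin φ cos λ·ΔX − sin φ sin λ·ΔY + cos φ·ΔZ = −(-0.304548)(-0.852832)(252) − (-0.304548)(0.522186)(572) + (0.952497)(-631) = -575.51 m.
1° of latitude spans πR/180 = 111177 m, so Δφ = -575.51 / 111177 × 3600 = -18.635″.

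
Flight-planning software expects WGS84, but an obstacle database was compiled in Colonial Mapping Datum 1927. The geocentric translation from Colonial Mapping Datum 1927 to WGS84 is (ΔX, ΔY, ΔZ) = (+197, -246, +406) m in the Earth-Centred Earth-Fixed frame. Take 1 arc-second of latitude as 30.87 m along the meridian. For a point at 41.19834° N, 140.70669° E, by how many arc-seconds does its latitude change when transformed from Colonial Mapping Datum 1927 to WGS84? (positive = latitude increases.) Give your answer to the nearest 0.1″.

Δφ = 16.5″

sin φ = 0.658668, cos φ = 0.752434, sin λ = 0.633291, cos λ = -0.773914.
North component: ΔN = −sin φ cos λ·ΔX − sin φ sin λ·ΔY + cos φ·ΔZ = −(0.658668)(-0.773914)(197) − (0.658668)(0.633291)(-246) + (0.752434)(406) = 508.52 m.
1° of latitude spans 3600 × 30.87 = 111132 m, so Δφ = 508.52 / 111132 × 3600 = 16.473″.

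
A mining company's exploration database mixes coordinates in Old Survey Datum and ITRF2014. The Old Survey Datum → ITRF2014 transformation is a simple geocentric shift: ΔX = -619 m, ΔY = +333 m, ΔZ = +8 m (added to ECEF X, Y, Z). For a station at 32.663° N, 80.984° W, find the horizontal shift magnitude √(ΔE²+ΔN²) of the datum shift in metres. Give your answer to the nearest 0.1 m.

At φ = 32.663°, λ = -80.984°: sin φ = 0.539697, cos φ = 0.841859, sin λ = -0.987645, cos λ = 0.156710.
ΔE = −sin λ·ΔX + cos λ·ΔY = −(-0.987645)·(-619) + (0.156710)·(333) = -559.17 m.
ΔN = −sin φ cos λ·ΔX − sin φ sin λ·ΔY + cos φ·ΔZ = −(0.539697)(0.156710)(-619) − (0.539697)(-0.987645)(333) + (0.841859)(8) = 236.59 m.
Horizontal magnitude = √(ΔE² + ΔN²) = √((-559.17)² + 236.59²) = 607.16 m.

607.2 m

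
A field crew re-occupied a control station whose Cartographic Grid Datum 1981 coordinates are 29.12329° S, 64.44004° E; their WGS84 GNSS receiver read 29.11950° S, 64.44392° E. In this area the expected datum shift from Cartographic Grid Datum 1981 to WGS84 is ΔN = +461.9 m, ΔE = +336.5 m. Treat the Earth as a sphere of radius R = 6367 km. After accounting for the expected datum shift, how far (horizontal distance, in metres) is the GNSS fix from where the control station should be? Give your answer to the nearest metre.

Observed coordinate differences: Δφ = +0.00379°, Δλ = +0.00388°.
Converting to metres (1° lat = 111125 m, cos φ = 0.873574): observed ΔN = 421.2 m, observed ΔE = 376.7 m.
Subtracting the expected shift leaves a residual of 421.2 − (461.9) = -40.7 m north and 376.7 − (336.5) = 40.2 m east.
Residual distance = √((-40.7)² + 40.2²) = 57.2 m.

57 m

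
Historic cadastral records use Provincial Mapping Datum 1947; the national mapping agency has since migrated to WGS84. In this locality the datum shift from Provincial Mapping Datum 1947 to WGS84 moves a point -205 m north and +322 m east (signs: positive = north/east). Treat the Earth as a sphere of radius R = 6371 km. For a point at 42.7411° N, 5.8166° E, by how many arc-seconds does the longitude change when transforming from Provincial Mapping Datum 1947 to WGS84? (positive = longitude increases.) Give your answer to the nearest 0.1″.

At latitude 42.7411°, cos φ = 0.734428.
One radian of longitude at latitude φ spans R cos φ, so Δλ = ΔE / (R cos φ) = 322.0 / (6371000 × 0.734428) = 6.8818e-05 rad = 14.195″.

Δλ = 14.2″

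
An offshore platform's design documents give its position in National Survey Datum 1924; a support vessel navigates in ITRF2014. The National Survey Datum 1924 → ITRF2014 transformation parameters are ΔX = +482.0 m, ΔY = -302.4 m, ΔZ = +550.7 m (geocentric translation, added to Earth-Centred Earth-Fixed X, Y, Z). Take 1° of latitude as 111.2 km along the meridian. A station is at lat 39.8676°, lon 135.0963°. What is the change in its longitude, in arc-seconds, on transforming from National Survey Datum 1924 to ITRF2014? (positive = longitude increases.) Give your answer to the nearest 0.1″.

Δλ = -5.3″

sin φ = 0.641016, cos φ = 0.767528, sin λ = 0.705917, cos λ = -0.708294.
East component: ΔE = −sin λ·ΔX + cos λ·ΔY = −(0.705917)(482.0) + (-0.708294)(-302.4) = -126.06 m.
1° of latitude spans 111200 m; at latitude φ, 1° of longitude spans that × cos φ = 85349.1 m, so Δλ = -126.06 / 85349.1 × 3600 = -5.317″.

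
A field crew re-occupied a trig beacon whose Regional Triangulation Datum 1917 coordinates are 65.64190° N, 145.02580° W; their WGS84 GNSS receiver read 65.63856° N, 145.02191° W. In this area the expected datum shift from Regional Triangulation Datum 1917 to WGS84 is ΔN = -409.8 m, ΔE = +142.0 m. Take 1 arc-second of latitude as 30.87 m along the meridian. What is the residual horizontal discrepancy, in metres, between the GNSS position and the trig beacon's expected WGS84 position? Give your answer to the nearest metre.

Observed coordinate differences: Δφ = -0.00334°, Δλ = +0.00389°.
Converting to metres (1° lat = 111132 m, cos φ = 0.412438): observed ΔN = -371.2 m, observed ΔE = 178.3 m.
Subtracting the expected shift leaves a residual of -371.2 − (-409.8) = 38.6 m north and 178.3 − (142.0) = 36.3 m east.
Residual distance = √(38.6² + 36.3²) = 53.0 m.

53 m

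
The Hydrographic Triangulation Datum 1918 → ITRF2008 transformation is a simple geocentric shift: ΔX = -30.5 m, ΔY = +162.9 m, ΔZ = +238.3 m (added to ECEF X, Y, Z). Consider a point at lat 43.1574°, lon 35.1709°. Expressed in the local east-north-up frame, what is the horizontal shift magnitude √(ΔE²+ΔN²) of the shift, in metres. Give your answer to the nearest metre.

197 m

The local east axis at (φ, λ) is (−sin λ, cos λ, 0), so ΔE = −sin(35.1709°)·(-30.5) + cos(35.1709°)·162.9 = 150.73 m.
The local north axis is (−sin φ cos λ, −sin φ sin λ, cos φ), giving ΔN = 17.054 − 64.182 + 173.834 = 126.71 m.
Horizontal magnitude = √(ΔE² + ΔN²) = √(150.73² + 126.71²) = 196.91 m.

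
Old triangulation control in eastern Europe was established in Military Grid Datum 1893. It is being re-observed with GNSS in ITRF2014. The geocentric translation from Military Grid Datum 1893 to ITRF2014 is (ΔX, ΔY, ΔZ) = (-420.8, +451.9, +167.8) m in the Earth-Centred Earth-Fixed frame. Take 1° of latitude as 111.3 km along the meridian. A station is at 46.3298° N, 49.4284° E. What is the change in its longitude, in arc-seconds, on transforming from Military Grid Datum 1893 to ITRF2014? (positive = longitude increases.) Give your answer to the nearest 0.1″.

sin φ = 0.723326, cos φ = 0.690506, sin λ = 0.759594, cos λ = 0.650398.
East component: ΔE = −sin λ·ΔX + cos λ·ΔY = −(0.759594)(-420.8) + (0.650398)(451.9) = 613.55 m.
1° of latitude spans 111300 m; at latitude φ, 1° of longitude spans that × cos φ = 76853.4 m, so Δλ = 613.55 / 76853.4 × 3600 = 28.740″.

Δλ = 28.7″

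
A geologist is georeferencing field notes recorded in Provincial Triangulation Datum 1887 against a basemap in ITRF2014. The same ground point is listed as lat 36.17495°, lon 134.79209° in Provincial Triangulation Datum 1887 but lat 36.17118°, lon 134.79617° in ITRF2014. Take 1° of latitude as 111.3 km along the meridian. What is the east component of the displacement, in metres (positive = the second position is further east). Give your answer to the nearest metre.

ΔE = 367 m

Δφ = 36.17118° − 36.17495° = -0.00377°; Δλ = 134.79617° − 134.79209° = +0.00408°.
ΔN = Δφ × 111300 = -419.6 m; ΔE = Δλ × 111300 × cos(36.17495°) = +0.00408 × 111300 × 0.807218 = 366.6 m.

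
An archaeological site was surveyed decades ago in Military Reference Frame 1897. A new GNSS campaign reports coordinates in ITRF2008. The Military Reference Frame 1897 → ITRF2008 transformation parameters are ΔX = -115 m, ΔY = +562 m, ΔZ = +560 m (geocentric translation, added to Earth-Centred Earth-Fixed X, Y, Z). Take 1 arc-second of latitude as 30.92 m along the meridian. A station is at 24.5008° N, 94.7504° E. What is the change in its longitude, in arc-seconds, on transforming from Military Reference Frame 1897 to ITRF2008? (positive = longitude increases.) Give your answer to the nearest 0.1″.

sin φ = 0.414706, cos φ = 0.909955, sin λ = 0.996565, cos λ = -0.082815.
East component: ΔE = −sin λ·ΔX + cos λ·ΔY = −(0.996565)(-115) + (-0.082815)(562) = 68.06 m.
1° of latitude spans 3600 × 30.92 = 111312 m; at latitude φ, 1° of longitude spans that × cos φ = 101289.0 m, so Δλ = 68.06 / 101289.0 × 3600 = 2.419″.

Δλ = 2.4″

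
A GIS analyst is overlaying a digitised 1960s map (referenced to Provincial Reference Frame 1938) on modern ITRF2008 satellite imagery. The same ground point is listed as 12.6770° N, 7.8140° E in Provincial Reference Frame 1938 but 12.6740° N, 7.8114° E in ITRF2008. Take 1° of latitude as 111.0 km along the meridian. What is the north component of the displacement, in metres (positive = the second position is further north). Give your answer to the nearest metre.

Δφ = 12.6740° − 12.6770° = -0.0030°; Δλ = 7.8114° − 7.8140° = -0.0026°.
ΔN = Δφ × 111000 = -333.0 m; ΔE = Δλ × 111000 × cos(12.6770°) = -0.0026 × 111000 × 0.975623 = -281.6 m.

ΔN = -333 m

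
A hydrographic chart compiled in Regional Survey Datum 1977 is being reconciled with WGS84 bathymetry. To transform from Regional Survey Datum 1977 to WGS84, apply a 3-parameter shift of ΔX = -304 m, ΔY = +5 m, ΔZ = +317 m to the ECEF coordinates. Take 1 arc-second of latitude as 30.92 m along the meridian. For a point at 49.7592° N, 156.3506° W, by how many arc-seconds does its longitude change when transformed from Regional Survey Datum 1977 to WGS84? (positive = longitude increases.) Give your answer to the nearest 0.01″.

Δλ = -6.33″

sin φ = 0.763336, cos φ = 0.646001, sin λ = -0.401139, cos λ = -0.916017.
East component: ΔE = −sin λ·ΔX + cos λ·ΔY = −(-0.401139)(-304) + (-0.916017)(5) = -126.53 m.
1° of latitude spans 3600 × 30.92 = 111312 m; at latitude φ, 1° of longitude spans that × cos φ = 71907.7 m, so Δλ = -126.53 / 71907.7 × 3600 = -6.334″.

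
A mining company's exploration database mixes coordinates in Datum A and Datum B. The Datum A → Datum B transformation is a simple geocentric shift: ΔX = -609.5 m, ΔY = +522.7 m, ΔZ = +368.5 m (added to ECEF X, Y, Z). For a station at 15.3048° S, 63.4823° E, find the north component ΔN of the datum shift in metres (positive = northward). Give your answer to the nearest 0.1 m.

The local north axis is (−sin φ cos λ, −sin φ sin λ, cos φ), giving ΔN = -71.829 + 123.454 + 355.431 = 407.06 m.

ΔN = 407.1 m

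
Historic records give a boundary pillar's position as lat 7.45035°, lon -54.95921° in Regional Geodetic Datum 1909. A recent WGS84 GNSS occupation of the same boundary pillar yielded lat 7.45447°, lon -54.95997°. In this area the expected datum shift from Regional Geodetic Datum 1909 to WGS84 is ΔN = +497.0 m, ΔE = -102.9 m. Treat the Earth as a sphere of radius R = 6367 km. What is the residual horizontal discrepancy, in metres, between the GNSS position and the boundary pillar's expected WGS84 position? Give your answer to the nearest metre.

Observed coordinate differences: Δφ = +0.00412°, Δλ = -0.00076°.
Converting to metres (1° lat = 111125 m, cos φ = 0.991558): observed ΔN = 457.8 m, observed ΔE = -83.7 m.
Subtracting the expected shift leaves a residual of 457.8 − (497.0) = -39.2 m north and -83.7 − (-102.9) = 19.2 m east.
Residual distance = √((-39.2)² + 19.2²) = 43.6 m.

44 m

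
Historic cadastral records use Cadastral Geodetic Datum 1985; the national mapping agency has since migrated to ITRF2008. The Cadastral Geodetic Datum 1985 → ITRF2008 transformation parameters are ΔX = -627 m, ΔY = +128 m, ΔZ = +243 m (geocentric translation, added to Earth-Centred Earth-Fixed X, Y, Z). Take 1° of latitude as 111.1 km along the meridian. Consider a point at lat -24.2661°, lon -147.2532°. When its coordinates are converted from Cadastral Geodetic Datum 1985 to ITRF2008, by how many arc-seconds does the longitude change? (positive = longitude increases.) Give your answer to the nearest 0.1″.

sin φ = -0.410975, cos φ = 0.911647, sin λ = -0.540927, cos λ = -0.841069.
East component: ΔE = −sin λ·ΔX + cos λ·ΔY = −(-0.540927)(-627) + (-0.841069)(128) = -446.82 m.
1° of latitude spans 111100 m; at latitude φ, 1° of longitude spans that × cos φ = 101283.9 m, so Δλ = -446.82 / 101283.9 × 3600 = -15.882″.

Δλ = -15.9″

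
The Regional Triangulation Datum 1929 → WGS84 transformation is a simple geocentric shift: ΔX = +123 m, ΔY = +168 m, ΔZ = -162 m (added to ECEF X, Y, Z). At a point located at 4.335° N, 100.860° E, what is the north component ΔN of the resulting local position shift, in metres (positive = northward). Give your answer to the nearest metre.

At φ = 4.335°, λ = 100.860°: sin φ = 0.075588, cos φ = 0.997139, sin λ = 0.982090, cos λ = -0.188410.
ΔN = −sin φ cos λ·ΔX − sin φ sin λ·ΔY + cos φ·ΔZ = −(0.075588)(-0.188410)(123) − (0.075588)(0.982090)(168) + (0.997139)(-162) = -172.26 m.

ΔN = -172 m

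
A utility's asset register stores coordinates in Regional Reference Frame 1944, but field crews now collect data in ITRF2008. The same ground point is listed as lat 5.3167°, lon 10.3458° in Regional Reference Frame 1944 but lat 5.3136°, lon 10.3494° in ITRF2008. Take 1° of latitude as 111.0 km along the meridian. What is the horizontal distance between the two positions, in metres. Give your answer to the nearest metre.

Δφ = 5.3136° − 5.3167° = -0.0031°; Δλ = 10.3494° − 10.3458° = +0.0036°.
ΔN = Δφ × 111000 = -344.1 m; ΔE = Δλ × 111000 × cos(5.3167°) = +0.0036 × 111000 × 0.995698 = 397.9 m.
Distance = √(ΔE² + ΔN²) = √(397.9² + (-344.1)²) = 526.0 m.

526 m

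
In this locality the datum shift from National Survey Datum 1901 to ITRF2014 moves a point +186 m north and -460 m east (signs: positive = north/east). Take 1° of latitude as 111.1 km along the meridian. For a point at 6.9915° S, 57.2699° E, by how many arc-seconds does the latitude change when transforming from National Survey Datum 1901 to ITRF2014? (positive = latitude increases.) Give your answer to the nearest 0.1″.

Δφ = 6.0″

1° of latitude = 111.1 km, so Δφ = 186.0 / 111100 = 0.0016742° = 6.027″.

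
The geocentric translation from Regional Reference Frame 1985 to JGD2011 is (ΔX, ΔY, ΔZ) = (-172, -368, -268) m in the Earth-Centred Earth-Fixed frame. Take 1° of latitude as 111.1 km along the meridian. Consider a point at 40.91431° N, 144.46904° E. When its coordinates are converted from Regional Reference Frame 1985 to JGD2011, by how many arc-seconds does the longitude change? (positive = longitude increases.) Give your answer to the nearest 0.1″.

sin φ = 0.654930, cos φ = 0.755690, sin λ = 0.581143, cos λ = -0.813802.
East component: ΔE = −sin λ·ΔX + cos λ·ΔY = −(0.581143)(-172) + (-0.813802)(-368) = 399.44 m.
1° of latitude spans 111100 m; at latitude φ, 1° of longitude spans that × cos φ = 83957.2 m, so Δλ = 399.44 / 83957.2 × 3600 = 17.127″.

Δλ = 17.1″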